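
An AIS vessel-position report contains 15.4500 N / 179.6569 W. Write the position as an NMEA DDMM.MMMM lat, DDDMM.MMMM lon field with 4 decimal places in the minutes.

Lat: minutes = (15.450000 − 15) × 60 = 27.000000
λ: 179° + 0.656900 × 60 = 179° 39.414000′

1527.0000,N / 17939.4140,W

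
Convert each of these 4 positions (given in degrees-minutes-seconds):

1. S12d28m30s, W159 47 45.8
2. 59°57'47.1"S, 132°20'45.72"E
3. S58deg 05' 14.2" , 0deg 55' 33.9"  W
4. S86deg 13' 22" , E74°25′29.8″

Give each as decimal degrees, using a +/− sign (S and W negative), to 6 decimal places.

Point 1:
  φ: 28′ + 30″ = 28.50000′; 12 + 28.50000/60 = 12.4750000
  hemisphere S, so the sign is −
  Lon: 159 + 47/60 + 45.8/3600 = 159.7960556
  W → negative
Point 2:
  φ: 59 + 57/60 + 47.1/3600 = 59.9630833
  S ⇒ negate
  λ: 132 + 20/60 + 45.72/3600 = 132.3460333
  E → positive
Point 3:
  Latitude: 58° + 5/60 + 14.2/3600 = 58 + 0.083333 + 0.003944 = 58.0872778
  hemisphere S, so the sign is −
  Lon: 0 + 55/60 + 33.9/3600 = 0.9260833
  W → negative
Point 4:
  Lat: 13′ + 22″ = 13.36667′; 86 + 13.36667/60 = 86.2227778
  S → negative
  λ: 74° + 25/60 + 29.8/3600 = 74 + 0.416667 + 0.008278 = 74.4249444
  E → positive

1. -12.475000, -159.796056
2. -59.963083, 132.346033
3. -58.087278, -0.926083
4. -86.222778, 74.424944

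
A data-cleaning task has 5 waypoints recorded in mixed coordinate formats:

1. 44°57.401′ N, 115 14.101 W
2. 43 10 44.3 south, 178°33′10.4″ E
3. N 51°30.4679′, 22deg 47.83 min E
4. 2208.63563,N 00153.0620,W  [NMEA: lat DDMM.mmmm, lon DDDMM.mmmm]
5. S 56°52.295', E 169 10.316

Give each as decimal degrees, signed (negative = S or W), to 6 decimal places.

1. 44.956683, -115.235017
2. -43.178972, 178.552889
3. 51.507798, 22.797167
4. 22.143927, -1.884367
5. -56.871583, 169.171933

Point 1:
  Latitude: 44 + 57.401/60 = 44.9566833
  N ⇒ keep positive
  λ: 14.101′ = 0.235017°; total 115.2350167
  hemisphere W, so the sign is −
Point 2:
  Lat: 43° + 10/60 + 44.3/3600 = 43 + 0.166667 + 0.012306 = 43.1789722
  S → negative
  Lon: 178 + 33/60 + 10.4/3600 = 178.5528889
  E ⇒ keep positive
Point 3:
  φ: 51 + 30.4679/60 = 51.5077983
  N → positive
  λ: 47.83′ = 0.797167°; total 22.7971667
  E ⇒ keep positive
Point 4:
  Latitude: degrees = first 2 digits = 22, minutes = 8.63563; 22 + 8.63563/60 = 22.1439272
  N ⇒ keep positive
  Longitude: split at 3 digits → 001° and 53.062′; 1 + 53.062/60 = 1.8843667
  hemisphere W, so the sign is −
Point 5:
  φ: 52.295′ = 0.871583°; total 56.8715833
  hemisphere S, so the sign is −
  Longitude: 10.316′ = 0.171933°; total 169.1719333
  E → positive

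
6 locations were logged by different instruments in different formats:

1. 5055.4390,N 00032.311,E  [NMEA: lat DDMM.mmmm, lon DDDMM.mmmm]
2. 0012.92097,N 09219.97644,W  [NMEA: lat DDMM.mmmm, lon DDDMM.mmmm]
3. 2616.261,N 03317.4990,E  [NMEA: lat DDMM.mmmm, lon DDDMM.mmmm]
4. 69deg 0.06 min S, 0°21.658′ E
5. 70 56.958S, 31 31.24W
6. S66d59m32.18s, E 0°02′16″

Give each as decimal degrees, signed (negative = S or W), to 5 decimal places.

Point 1:
  φ: split at 2 digits → 50° and 55.439′; 50 + 55.439/60 = 50.923983
  N → positive
  λ: degrees = first 3 digits = 0, minutes = 32.311; 0 + 32.311/60 = 0.538517
  E → positive
Point 2:
  φ: degrees = first 2 digits = 0, minutes = 12.92097; 0 + 12.92097/60 = 0.215350
  N → positive
  Longitude: split at 3 digits → 092° and 19.97644′; 92 + 19.97644/60 = 92.332941
  hemisphere W, so the sign is −
Point 3:
  Latitude: split at 2 digits → 26° and 16.261′; 26 + 16.261/60 = 26.271017
  N → positive
  λ: degrees = first 3 digits = 33, minutes = 17.499; 33 + 17.499/60 = 33.291650
  E → positive
Point 4:
  φ: 0.06′ = 0.001000°; total 69.001000
  S ⇒ negate
  Longitude: 21.658′ = 0.360967°; total 0.360967
  E ⇒ keep positive
Point 5:
  Latitude: 70 + 56.958/60 = 70.949300
  S ⇒ negate
  Lon: 31.24′ = 0.520667°; total 31.520667
  hemisphere W, so the sign is −
Point 6:
  Lat: 66 + 59/60 + 32.18/3600 = 66.992272
  hemisphere S, so the sign is −
  Lon: 0° + 2/60 + 16/3600 = 0 + 0.033333 + 0.004444 = 0.037778
  E ⇒ keep positive

1. 50.92398, 0.53852
2. 0.21535, -92.33294
3. 26.27102, 33.29165
4. -69.00100, 0.36097
5. -70.94930, -31.52067
6. -66.99227, 0.03778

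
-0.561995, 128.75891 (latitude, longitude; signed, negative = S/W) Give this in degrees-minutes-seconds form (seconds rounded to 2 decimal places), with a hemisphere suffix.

Latitude is negative → S; |value| = 0.561995
Latitude: 0.561995 × 60 = 33.71970′ → 33′, remainder × 60 = 43.1820″
Lon: 0.758910 × 60 = 45.53460′ → 45′, remainder × 60 = 32.0760″

0°33′43.18″ S, 128°45′32.08″ E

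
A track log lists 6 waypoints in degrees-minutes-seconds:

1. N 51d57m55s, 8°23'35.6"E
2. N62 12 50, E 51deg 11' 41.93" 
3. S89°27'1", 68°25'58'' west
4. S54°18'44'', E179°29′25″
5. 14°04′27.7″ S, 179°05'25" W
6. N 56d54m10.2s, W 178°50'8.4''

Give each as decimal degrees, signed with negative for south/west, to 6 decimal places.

1. 51.965278, 8.393222
2. 62.213889, 51.194981
3. -89.450278, -68.432778
4. -54.312222, 179.490278
5. -14.074361, -179.090278
6. 56.902833, -178.835667

Point 1:
  Lat: 57′ + 55″ = 57.91667′; 51 + 57.91667/60 = 51.9652778
  N ⇒ keep positive
  Lon: 23′ + 35.6″ = 23.59333′; 8 + 23.59333/60 = 8.3932222
  E → positive
Point 2:
  Latitude: 12′ + 50″ = 12.83333′; 62 + 12.83333/60 = 62.2138889
  N → positive
  λ: 51° + 11/60 + 41.93/3600 = 51 + 0.183333 + 0.011647 = 51.1949806
  E → positive
Point 3:
  Latitude: 27′ + 1″ = 27.01667′; 89 + 27.01667/60 = 89.4502778
  S → negative
  λ: 68 + 25/60 + 58/3600 = 68.4327778
  W → negative
Point 4:
  Lat: 54° + 18/60 + 44/3600 = 54 + 0.300000 + 0.012222 = 54.3122222
  hemisphere S, so the sign is −
  Longitude: 29′ + 25″ = 29.41667′; 179 + 29.41667/60 = 179.4902778
  E → positive
Point 5:
  φ: 14 + 4/60 + 27.7/3600 = 14.0743611
  hemisphere S, so the sign is −
  Lon: 179° + 5/60 + 25/3600 = 179 + 0.083333 + 0.006944 = 179.0902778
  W ⇒ negate
Point 6:
  φ: 54′ + 10.2″ = 54.17000′; 56 + 54.17000/60 = 56.9028333
  N → positive
  λ: 178° + 50/60 + 8.4/3600 = 178 + 0.833333 + 0.002333 = 178.8356667
  hemisphere W, so the sign is −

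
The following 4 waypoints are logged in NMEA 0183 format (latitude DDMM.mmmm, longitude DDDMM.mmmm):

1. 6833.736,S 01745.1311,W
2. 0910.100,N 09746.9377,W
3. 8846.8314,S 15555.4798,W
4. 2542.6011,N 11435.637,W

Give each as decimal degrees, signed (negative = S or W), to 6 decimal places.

Point 1:
  Lat: split at 2 digits → 68° and 33.736′; 68 + 33.736/60 = 68.5622667
  S → negative
  λ: degrees = first 3 digits = 17, minutes = 45.1311; 17 + 45.1311/60 = 17.7521850
  W → negative
Point 2:
  φ: split at 2 digits → 09° and 10.1′; 9 + 10.1/60 = 9.1683333
  N → positive
  Longitude: degrees = first 3 digits = 97, minutes = 46.9377; 97 + 46.9377/60 = 97.7822950
  W ⇒ negate
Point 3:
  Latitude: degrees = first 2 digits = 88, minutes = 46.8314; 88 + 46.8314/60 = 88.7805233
  S → negative
  Longitude: degrees = first 3 digits = 155, minutes = 55.4798; 155 + 55.4798/60 = 155.9246633
  hemisphere W, so the sign is −
Point 4:
  φ: degrees = first 2 digits = 25, minutes = 42.6011; 25 + 42.6011/60 = 25.7100183
  N ⇒ keep positive
  Longitude: split at 3 digits → 114° and 35.637′; 114 + 35.637/60 = 114.5939500
  W → negative

1. -68.562267, -17.752185
2. 9.168333, -97.782295
3. -88.780523, -155.924663
4. 25.710018, -114.593950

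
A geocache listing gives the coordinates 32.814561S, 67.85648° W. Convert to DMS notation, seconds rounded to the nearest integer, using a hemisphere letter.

32°48′52″ S, 67°51′23″ W

Lat: 0.814561° → 48.87366′; 0.87366 × 60 = 52.42″
Longitude: whole degrees 67; 51.38880′ → 51′ and 23.33″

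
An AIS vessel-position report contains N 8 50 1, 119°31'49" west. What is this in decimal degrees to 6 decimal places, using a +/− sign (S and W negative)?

Latitude: 50′ + 1″ = 50.01667′; 8 + 50.01667/60 = 8.8336111
N → positive
λ: 119° + 31/60 + 49/3600 = 119 + 0.516667 + 0.013611 = 119.5302778
W → negative

8.833611, -119.530278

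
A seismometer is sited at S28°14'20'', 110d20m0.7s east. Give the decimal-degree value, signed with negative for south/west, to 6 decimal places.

-28.238889, 110.333528

Lat: 14′ + 20″ = 14.33333′; 28 + 14.33333/60 = 28.2388889
S → negative
Lon: 110 + 20/60 + 0.7/3600 = 110.3335278
E ⇒ keep positive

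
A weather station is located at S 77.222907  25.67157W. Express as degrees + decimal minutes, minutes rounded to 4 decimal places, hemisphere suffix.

Lat: fractional part 0.222907 → 13.374420 minutes
Longitude: fractional part 0.671570 → 40.294200 minutes

77° 13.3744′ S, 25° 40.2942′ W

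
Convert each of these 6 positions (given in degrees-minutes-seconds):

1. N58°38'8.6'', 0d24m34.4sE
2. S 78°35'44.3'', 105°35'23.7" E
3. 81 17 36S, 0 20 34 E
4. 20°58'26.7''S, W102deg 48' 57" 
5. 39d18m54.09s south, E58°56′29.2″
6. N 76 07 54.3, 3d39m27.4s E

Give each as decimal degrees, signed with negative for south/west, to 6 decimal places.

1. 58.635722, 0.409556
2. -78.595639, 105.589917
3. -81.293333, 0.342778
4. -20.974083, -102.815833
5. -39.315025, 58.941444
6. 76.131750, 3.657611

Point 1:
  Latitude: 58° + 38/60 + 8.6/3600 = 58 + 0.633333 + 0.002389 = 58.6357222
  N → positive
  Longitude: 24′ + 34.4″ = 24.57333′; 0 + 24.57333/60 = 0.4095556
  E → positive
Point 2:
  Latitude: 78° + 35/60 + 44.3/3600 = 78 + 0.583333 + 0.012306 = 78.5956389
  hemisphere S, so the sign is −
  λ: 105 + 35/60 + 23.7/3600 = 105.5899167
  E ⇒ keep positive
Point 3:
  φ: 17′ + 36″ = 17.60000′; 81 + 17.60000/60 = 81.2933333
  hemisphere S, so the sign is −
  Lon: 0 + 20/60 + 34/3600 = 0.3427778
  E → positive
Point 4:
  Latitude: 58′ + 26.7″ = 58.44500′; 20 + 58.44500/60 = 20.9740833
  S ⇒ negate
  Lon: 102 + 48/60 + 57/3600 = 102.8158333
  W → negative
Point 5:
  Lat: 39 + 18/60 + 54.09/3600 = 39.3150250
  hemisphere S, so the sign is −
  λ: 58 + 56/60 + 29.2/3600 = 58.9414444
  E → positive
Point 6:
  Lat: 76 + 7/60 + 54.3/3600 = 76.1317500
  N ⇒ keep positive
  Lon: 3° + 39/60 + 27.4/3600 = 3 + 0.650000 + 0.007611 = 3.6576111
  E → positive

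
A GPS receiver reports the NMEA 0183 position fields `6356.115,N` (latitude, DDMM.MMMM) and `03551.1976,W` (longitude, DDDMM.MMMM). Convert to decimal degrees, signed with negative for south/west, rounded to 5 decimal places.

63.93525, -35.85329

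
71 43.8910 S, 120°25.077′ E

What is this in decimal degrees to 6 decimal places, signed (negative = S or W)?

-71.731517, 120.417950

Lat: 43.891′ = 0.731517°; total 71.7315167
S ⇒ negate
Lon: 25.077′ = 0.417950°; total 120.4179500
E → positive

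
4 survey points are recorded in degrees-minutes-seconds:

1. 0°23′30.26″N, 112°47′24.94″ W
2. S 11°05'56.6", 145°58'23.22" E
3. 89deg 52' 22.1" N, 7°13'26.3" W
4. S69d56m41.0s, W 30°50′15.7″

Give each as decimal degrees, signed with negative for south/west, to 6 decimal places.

Point 1:
  Latitude: 23′ + 30.26″ = 23.50433′; 0 + 23.50433/60 = 0.3917389
  N ⇒ keep positive
  λ: 112 + 47/60 + 24.94/3600 = 112.7902611
  W → negative
Point 2:
  Lat: 11 + 5/60 + 56.6/3600 = 11.0990556
  S ⇒ negate
  Longitude: 58′ + 23.22″ = 58.38700′; 145 + 58.38700/60 = 145.9731167
  E ⇒ keep positive
Point 3:
  Latitude: 89° + 52/60 + 22.1/3600 = 89 + 0.866667 + 0.006139 = 89.8728056
  N ⇒ keep positive
  λ: 7° + 13/60 + 26.3/3600 = 7 + 0.216667 + 0.007306 = 7.2239722
  W ⇒ negate
Point 4:
  Latitude: 69 + 56/60 + 41/3600 = 69.9447222
  S → negative
  Lon: 30° + 50/60 + 15.7/3600 = 30 + 0.833333 + 0.004361 = 30.8376944
  hemisphere W, so the sign is −

1. 0.391739, -112.790261
2. -11.099056, 145.973117
3. 89.872806, -7.223972
4. -69.944722, -30.837694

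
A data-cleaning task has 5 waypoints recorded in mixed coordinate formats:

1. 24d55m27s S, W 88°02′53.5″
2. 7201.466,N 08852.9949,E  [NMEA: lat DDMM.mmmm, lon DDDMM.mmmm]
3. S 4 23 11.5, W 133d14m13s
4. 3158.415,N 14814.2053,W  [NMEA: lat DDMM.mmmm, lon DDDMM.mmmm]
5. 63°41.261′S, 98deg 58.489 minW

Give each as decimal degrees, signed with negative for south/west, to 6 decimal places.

1. -24.924167, -88.048194
2. 72.024433, 88.883248
3. -4.386528, -133.236944
4. 31.973583, -148.236755
5. -63.687683, -98.974817

Point 1:
  φ: 24° + 55/60 + 27/3600 = 24 + 0.916667 + 0.007500 = 24.9241667
  hemisphere S, so the sign is −
  Lon: 2′ + 53.5″ = 2.89167′; 88 + 2.89167/60 = 88.0481944
  W → negative
Point 2:
  φ: split at 2 digits → 72° and 1.466′; 72 + 1.466/60 = 72.0244333
  N ⇒ keep positive
  Longitude: split at 3 digits → 088° and 52.9949′; 88 + 52.9949/60 = 88.8832483
  E → positive
Point 3:
  φ: 4° + 23/60 + 11.5/3600 = 4 + 0.383333 + 0.003194 = 4.3865278
  hemisphere S, so the sign is −
  Lon: 133 + 14/60 + 13/3600 = 133.2369444
  hemisphere W, so the sign is −
Point 4:
  Lat: degrees = first 2 digits = 31, minutes = 58.415; 31 + 58.415/60 = 31.9735833
  N → positive
  λ: degrees = first 3 digits = 148, minutes = 14.2053; 148 + 14.2053/60 = 148.2367550
  W → negative
Point 5:
  Latitude: 63 + 41.261/60 = 63.6876833
  hemisphere S, so the sign is −
  Longitude: 98 + 58.489/60 = 98.9748167
  W ⇒ negate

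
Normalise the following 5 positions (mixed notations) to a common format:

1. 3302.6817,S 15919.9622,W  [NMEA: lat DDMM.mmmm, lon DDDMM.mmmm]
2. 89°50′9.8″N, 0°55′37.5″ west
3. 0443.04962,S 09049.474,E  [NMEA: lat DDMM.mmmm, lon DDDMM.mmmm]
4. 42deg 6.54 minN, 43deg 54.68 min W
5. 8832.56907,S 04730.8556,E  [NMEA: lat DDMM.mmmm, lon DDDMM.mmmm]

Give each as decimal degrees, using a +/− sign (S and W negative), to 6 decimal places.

Point 1:
  Latitude: degrees = first 2 digits = 33, minutes = 2.6817; 33 + 2.6817/60 = 33.0446950
  S → negative
  λ: degrees = first 3 digits = 159, minutes = 19.9622; 159 + 19.9622/60 = 159.3327033
  W ⇒ negate
Point 2:
  Latitude: 89 + 50/60 + 9.8/3600 = 89.8360556
  N ⇒ keep positive
  λ: 0 + 55/60 + 37.5/3600 = 0.9270833
  W → negative
Point 3:
  Lat: split at 2 digits → 04° and 43.04962′; 4 + 43.04962/60 = 4.7174937
  hemisphere S, so the sign is −
  Lon: degrees = first 3 digits = 90, minutes = 49.474; 90 + 49.474/60 = 90.8245667
  E → positive
Point 4:
  φ: 42 + 6.54/60 = 42.1090000
  N ⇒ keep positive
  λ: 43 + 54.68/60 = 43.9113333
  hemisphere W, so the sign is −
Point 5:
  φ: split at 2 digits → 88° and 32.56907′; 88 + 32.56907/60 = 88.5428178
  S ⇒ negate
  Lon: split at 3 digits → 047° and 30.8556′; 47 + 30.8556/60 = 47.5142600
  E → positive

1. -33.044695, -159.332703
2. 89.836056, -0.927083
3. -4.717494, 90.824567
4. 42.109000, -43.911333
5. -88.542818, 47.514260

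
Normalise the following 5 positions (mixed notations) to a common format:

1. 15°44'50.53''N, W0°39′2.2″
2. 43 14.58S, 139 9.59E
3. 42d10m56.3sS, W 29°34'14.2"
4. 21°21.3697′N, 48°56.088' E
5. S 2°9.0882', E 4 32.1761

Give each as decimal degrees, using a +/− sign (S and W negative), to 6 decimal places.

1. 15.747369, -0.650611
2. -43.243000, 139.159833
3. -42.182306, -29.570611
4. 21.356162, 48.934800
5. -2.151470, 4.536268

Point 1:
  φ: 15 + 44/60 + 50.53/3600 = 15.7473694
  N → positive
  Longitude: 0° + 39/60 + 2.2/3600 = 0 + 0.650000 + 0.000611 = 0.6506111
  W → negative
Point 2:
  Lat: 43 + 14.58/60 = 43.2430000
  S → negative
  λ: 9.59′ = 0.159833°; total 139.1598333
  E ⇒ keep positive
Point 3:
  φ: 42 + 10/60 + 56.3/3600 = 42.1823056
  S → negative
  Longitude: 29 + 34/60 + 14.2/3600 = 29.5706111
  W → negative
Point 4:
  Latitude: 21.3697′ = 0.356162°; total 21.3561617
  N ⇒ keep positive
  λ: 48 + 56.088/60 = 48.9348000
  E → positive
Point 5:
  Lat: 2 + 9.0882/60 = 2.1514700
  S ⇒ negate
  λ: 32.1761′ = 0.536268°; total 4.5362683
  E → positive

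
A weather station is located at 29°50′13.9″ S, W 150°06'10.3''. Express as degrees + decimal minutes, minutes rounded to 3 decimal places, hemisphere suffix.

Latitude: seconds/60 = 0.23167; minutes = 50 + 0.23167 = 50.23167
Lon: seconds/60 = 0.17167; minutes = 6 + 0.17167 = 6.17167

29° 50.232′ S, 150° 6.172′ W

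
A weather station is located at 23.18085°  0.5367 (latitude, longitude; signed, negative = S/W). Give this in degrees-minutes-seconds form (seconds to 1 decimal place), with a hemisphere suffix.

Lat: 0.180850° → 10.85100′; 0.85100 × 60 = 51.060″
λ: 0.536700 × 60 = 32.20200′ → 32′, remainder × 60 = 12.120″

23°10′51.1″ N, 0°32′12.1″ E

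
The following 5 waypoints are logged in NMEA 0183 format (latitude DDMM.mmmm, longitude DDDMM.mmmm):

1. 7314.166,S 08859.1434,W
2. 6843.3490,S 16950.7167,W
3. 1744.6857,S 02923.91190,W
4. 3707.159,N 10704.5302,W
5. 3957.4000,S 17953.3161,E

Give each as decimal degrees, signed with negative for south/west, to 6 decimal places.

Point 1:
  φ: degrees = first 2 digits = 73, minutes = 14.166; 73 + 14.166/60 = 73.2361000
  hemisphere S, so the sign is −
  Longitude: degrees = first 3 digits = 88, minutes = 59.1434; 88 + 59.1434/60 = 88.9857233
  hemisphere W, so the sign is −
Point 2:
  Latitude: split at 2 digits → 68° and 43.349′; 68 + 43.349/60 = 68.7224833
  hemisphere S, so the sign is −
  Longitude: split at 3 digits → 169° and 50.7167′; 169 + 50.7167/60 = 169.8452783
  W → negative
Point 3:
  Latitude: degrees = first 2 digits = 17, minutes = 44.6857; 17 + 44.6857/60 = 17.7447617
  S → negative
  λ: split at 3 digits → 029° and 23.9119′; 29 + 23.9119/60 = 29.3985317
  W → negative
Point 4:
  φ: split at 2 digits → 37° and 7.159′; 37 + 7.159/60 = 37.1193167
  N → positive
  Lon: split at 3 digits → 107° and 4.5302′; 107 + 4.5302/60 = 107.0755033
  hemisphere W, so the sign is −
Point 5:
  φ: degrees = first 2 digits = 39, minutes = 57.4; 39 + 57.4/60 = 39.9566667
  S → negative
  Longitude: degrees = first 3 digits = 179, minutes = 53.3161; 179 + 53.3161/60 = 179.8886017
  E ⇒ keep positive

1. -73.236100, -88.985723
2. -68.722483, -169.845278
3. -17.744762, -29.398532
4. 37.119317, -107.075503
5. -39.956667, 179.888602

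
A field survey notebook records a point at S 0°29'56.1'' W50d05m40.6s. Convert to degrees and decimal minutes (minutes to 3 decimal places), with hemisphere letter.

Latitude: 29 + 56.1/60 = 29.93500′
Longitude: seconds/60 = 0.67667; minutes = 5 + 0.67667 = 5.67667

0° 29.935′ S, 50° 5.677′ W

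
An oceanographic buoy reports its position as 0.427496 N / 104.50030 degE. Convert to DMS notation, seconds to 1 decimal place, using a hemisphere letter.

Lat: 0.427496° → 25.64976′; 0.64976 × 60 = 38.986″
Lon: whole degrees 104; 30.01800′ → 30′ and 1.080″

0°25′39.0″ N, 104°30′1.1″ E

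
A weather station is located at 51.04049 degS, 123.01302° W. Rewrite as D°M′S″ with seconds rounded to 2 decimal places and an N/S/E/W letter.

φ: whole degrees 51; 2.42940′ → 2′ and 25.7640″
Longitude: 0.013020 × 60 = 0.78120′ → 0′, remainder × 60 = 46.8720″

51°02′25.76″ S, 123°00′46.87″ W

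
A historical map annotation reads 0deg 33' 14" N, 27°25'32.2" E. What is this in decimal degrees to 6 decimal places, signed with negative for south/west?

0.553889, 27.425611

φ: 33′ + 14″ = 33.23333′; 0 + 33.23333/60 = 0.5538889
N → positive
Lon: 25′ + 32.2″ = 25.53667′; 27 + 25.53667/60 = 27.4256111
E ⇒ keep positive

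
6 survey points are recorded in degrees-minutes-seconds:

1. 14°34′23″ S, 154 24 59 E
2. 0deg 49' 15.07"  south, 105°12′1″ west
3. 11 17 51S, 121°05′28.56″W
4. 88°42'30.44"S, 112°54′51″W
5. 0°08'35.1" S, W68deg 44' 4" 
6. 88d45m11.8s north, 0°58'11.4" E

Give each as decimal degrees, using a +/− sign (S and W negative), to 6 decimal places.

Point 1:
  φ: 34′ + 23″ = 34.38333′; 14 + 34.38333/60 = 14.5730556
  S → negative
  λ: 154 + 24/60 + 59/3600 = 154.4163889
  E ⇒ keep positive
Point 2:
  Latitude: 49′ + 15.07″ = 49.25117′; 0 + 49.25117/60 = 0.8208528
  S → negative
  Longitude: 12′ + 1″ = 12.01667′; 105 + 12.01667/60 = 105.2002778
  W ⇒ negate
Point 3:
  φ: 11 + 17/60 + 51/3600 = 11.2975000
  S → negative
  Longitude: 121 + 5/60 + 28.56/3600 = 121.0912667
  W ⇒ negate
Point 4:
  Latitude: 88 + 42/60 + 30.44/3600 = 88.7084556
  S ⇒ negate
  Longitude: 54′ + 51″ = 54.85000′; 112 + 54.85000/60 = 112.9141667
  hemisphere W, so the sign is −
Point 5:
  φ: 8′ + 35.1″ = 8.58500′; 0 + 8.58500/60 = 0.1430833
  S → negative
  Lon: 68 + 44/60 + 4/3600 = 68.7344444
  W → negative
Point 6:
  Latitude: 88° + 45/60 + 11.8/3600 = 88 + 0.750000 + 0.003278 = 88.7532778
  N → positive
  λ: 58′ + 11.4″ = 58.19000′; 0 + 58.19000/60 = 0.9698333
  E ⇒ keep positive

1. -14.573056, 154.416389
2. -0.820853, -105.200278
3. -11.297500, -121.091267
4. -88.708456, -112.914167
5. -0.143083, -68.734444
6. 88.753278, 0.969833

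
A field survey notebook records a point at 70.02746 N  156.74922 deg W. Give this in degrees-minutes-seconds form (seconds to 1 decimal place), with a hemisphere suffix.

70°01′38.9″ N, 156°44′57.2″ W

φ: 0.027460° → 1.64760′; 0.64760 × 60 = 38.856″
Lon: whole degrees 156; 44.95320′ → 44′ and 57.192″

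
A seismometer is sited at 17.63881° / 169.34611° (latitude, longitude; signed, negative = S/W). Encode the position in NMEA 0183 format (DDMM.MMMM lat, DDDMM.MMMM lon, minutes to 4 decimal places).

φ: fractional part 0.638810 → 38.328600 minutes
Longitude: minutes = (169.346110 − 169) × 60 = 20.766600

1738.3286,N / 16920.7666,E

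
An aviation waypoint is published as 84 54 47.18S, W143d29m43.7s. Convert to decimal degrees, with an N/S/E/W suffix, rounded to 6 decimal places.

84.913106° S, 143.495472° W

φ: 54′ + 47.18″ = 54.78633′; 84 + 54.78633/60 = 84.9131056
λ: 143° + 29/60 + 43.7/3600 = 143 + 0.483333 + 0.012139 = 143.4954722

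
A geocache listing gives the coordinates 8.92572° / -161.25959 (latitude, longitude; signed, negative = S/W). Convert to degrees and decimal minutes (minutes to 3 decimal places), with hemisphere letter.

8° 55.543′ N, 161° 15.575′ W

Latitude: fractional part 0.925720 → 55.54320 minutes
Longitude is negative → W; |value| = 161.259590
λ: fractional part 0.259590 → 15.57540 minutes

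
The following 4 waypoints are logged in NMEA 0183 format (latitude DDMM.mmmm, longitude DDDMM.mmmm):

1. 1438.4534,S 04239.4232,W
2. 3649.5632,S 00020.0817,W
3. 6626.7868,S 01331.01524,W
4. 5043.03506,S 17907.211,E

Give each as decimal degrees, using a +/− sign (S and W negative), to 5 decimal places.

1. -14.64089, -42.65705
2. -36.82605, -0.33470
3. -66.44645, -13.51692
4. -50.71725, 179.12018

Point 1:
  Lat: degrees = first 2 digits = 14, minutes = 38.4534; 14 + 38.4534/60 = 14.640890
  hemisphere S, so the sign is −
  λ: degrees = first 3 digits = 42, minutes = 39.4232; 42 + 39.4232/60 = 42.657053
  hemisphere W, so the sign is −
Point 2:
  φ: split at 2 digits → 36° and 49.5632′; 36 + 49.5632/60 = 36.826053
  hemisphere S, so the sign is −
  Longitude: split at 3 digits → 000° and 20.0817′; 0 + 20.0817/60 = 0.334695
  W → negative
Point 3:
  φ: split at 2 digits → 66° and 26.7868′; 66 + 26.7868/60 = 66.446447
  S → negative
  Lon: split at 3 digits → 013° and 31.01524′; 13 + 31.01524/60 = 13.516921
  W ⇒ negate
Point 4:
  φ: split at 2 digits → 50° and 43.03506′; 50 + 43.03506/60 = 50.717251
  S → negative
  λ: degrees = first 3 digits = 179, minutes = 7.211; 179 + 7.211/60 = 179.120183
  E → positive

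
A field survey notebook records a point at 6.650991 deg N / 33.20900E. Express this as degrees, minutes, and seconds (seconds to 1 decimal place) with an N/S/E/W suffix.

6°39′3.6″ N, 33°12′32.4″ E

φ: whole degrees 6; 39.05946′ → 39′ and 3.568″
Lon: whole degrees 33; 12.54000′ → 12′ and 32.400″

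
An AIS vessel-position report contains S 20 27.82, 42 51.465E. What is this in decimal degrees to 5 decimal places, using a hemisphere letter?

Lat: 27.82′ = 0.463667°; total 20.463667
Longitude: 42 + 51.465/60 = 42.857750

20.46367° S, 42.85775° E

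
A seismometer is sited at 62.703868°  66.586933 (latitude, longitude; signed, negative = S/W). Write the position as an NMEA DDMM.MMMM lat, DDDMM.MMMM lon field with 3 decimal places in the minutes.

φ: 62° + 0.703868 × 60 = 62° 42.23208′
λ: 66° + 0.586933 × 60 = 66° 35.21598′

6242.232,N / 06635.216,E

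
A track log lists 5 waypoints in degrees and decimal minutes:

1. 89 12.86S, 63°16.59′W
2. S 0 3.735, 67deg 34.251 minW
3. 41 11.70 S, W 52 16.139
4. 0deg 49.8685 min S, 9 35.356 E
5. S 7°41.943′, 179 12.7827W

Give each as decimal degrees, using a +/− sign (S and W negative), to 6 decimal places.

1. -89.214333, -63.276500
2. -0.062250, -67.570850
3. -41.195000, -52.268983
4. -0.831142, 9.589267
5. -7.699050, -179.213045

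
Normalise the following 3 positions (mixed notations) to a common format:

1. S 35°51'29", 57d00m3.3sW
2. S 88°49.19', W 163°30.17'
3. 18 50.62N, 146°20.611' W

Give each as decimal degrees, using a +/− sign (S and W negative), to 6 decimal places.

Point 1:
  Lat: 51′ + 29″ = 51.48333′; 35 + 51.48333/60 = 35.8580556
  hemisphere S, so the sign is −
  λ: 57° + 0/60 + 3.3/3600 = 57 + 0.000000 + 0.000917 = 57.0009167
  W → negative
Point 2:
  Latitude: 88 + 49.19/60 = 88.8198333
  S → negative
  λ: 163 + 30.17/60 = 163.5028333
  hemisphere W, so the sign is −
Point 3:
  Lat: 50.62′ = 0.843667°; total 18.8436667
  N → positive
  Lon: 146 + 20.611/60 = 146.3435167
  W → negative

1. -35.858056, -57.000917
2. -88.819833, -163.502833
3. 18.843667, -146.343517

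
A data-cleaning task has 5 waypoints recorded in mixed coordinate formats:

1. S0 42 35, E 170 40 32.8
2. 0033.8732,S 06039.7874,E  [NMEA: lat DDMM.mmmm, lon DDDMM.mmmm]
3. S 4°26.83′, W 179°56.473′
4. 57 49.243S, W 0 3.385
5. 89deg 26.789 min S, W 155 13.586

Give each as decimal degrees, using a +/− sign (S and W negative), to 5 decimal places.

Point 1:
  φ: 0 + 42/60 + 35/3600 = 0.709722
  S ⇒ negate
  Longitude: 40′ + 32.8″ = 40.54667′; 170 + 40.54667/60 = 170.675778
  E ⇒ keep positive
Point 2:
  φ: split at 2 digits → 00° and 33.8732′; 0 + 33.8732/60 = 0.564553
  S → negative
  Lon: split at 3 digits → 060° and 39.7874′; 60 + 39.7874/60 = 60.663123
  E → positive
Point 3:
  Latitude: 26.83′ = 0.447167°; total 4.447167
  S ⇒ negate
  Longitude: 56.473′ = 0.941217°; total 179.941217
  W → negative
Point 4:
  Lat: 57 + 49.243/60 = 57.820717
  hemisphere S, so the sign is −
  λ: 3.385′ = 0.056417°; total 0.056417
  W → negative
Point 5:
  φ: 89 + 26.789/60 = 89.446483
  S ⇒ negate
  Longitude: 13.586′ = 0.226433°; total 155.226433
  hemisphere W, so the sign is −

1. -0.70972, 170.67578
2. -0.56455, 60.66312
3. -4.44717, -179.94122
4. -57.82072, -0.05642
5. -89.44648, -155.22643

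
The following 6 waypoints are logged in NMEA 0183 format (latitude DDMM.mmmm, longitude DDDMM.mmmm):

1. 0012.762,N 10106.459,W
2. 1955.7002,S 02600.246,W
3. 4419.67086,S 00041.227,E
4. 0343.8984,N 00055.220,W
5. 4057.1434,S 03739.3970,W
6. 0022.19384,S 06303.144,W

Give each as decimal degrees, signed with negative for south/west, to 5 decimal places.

Point 1:
  Latitude: degrees = first 2 digits = 0, minutes = 12.762; 0 + 12.762/60 = 0.212700
  N ⇒ keep positive
  λ: degrees = first 3 digits = 101, minutes = 6.459; 101 + 6.459/60 = 101.107650
  hemisphere W, so the sign is −
Point 2:
  Lat: degrees = first 2 digits = 19, minutes = 55.7002; 19 + 55.7002/60 = 19.928337
  hemisphere S, so the sign is −
  Longitude: degrees = first 3 digits = 26, minutes = 0.246; 26 + 0.246/60 = 26.004100
  W ⇒ negate
Point 3:
  Latitude: split at 2 digits → 44° and 19.67086′; 44 + 19.67086/60 = 44.327848
  S → negative
  Longitude: degrees = first 3 digits = 0, minutes = 41.227; 0 + 41.227/60 = 0.687117
  E ⇒ keep positive
Point 4:
  Lat: split at 2 digits → 03° and 43.8984′; 3 + 43.8984/60 = 3.731640
  N ⇒ keep positive
  Longitude: split at 3 digits → 000° and 55.22′; 0 + 55.22/60 = 0.920333
  hemisphere W, so the sign is −
Point 5:
  Latitude: split at 2 digits → 40° and 57.1434′; 40 + 57.1434/60 = 40.952390
  S → negative
  λ: degrees = first 3 digits = 37, minutes = 39.397; 37 + 39.397/60 = 37.656617
  W ⇒ negate
Point 6:
  Lat: split at 2 digits → 00° and 22.19384′; 0 + 22.19384/60 = 0.369897
  hemisphere S, so the sign is −
  Longitude: degrees = first 3 digits = 63, minutes = 3.144; 63 + 3.144/60 = 63.052400
  hemisphere W, so the sign is −

1. 0.21270, -101.10765
2. -19.92834, -26.00410
3. -44.32785, 0.68712
4. 3.73164, -0.92033
5. -40.95239, -37.65662
6. -0.36990, -63.05240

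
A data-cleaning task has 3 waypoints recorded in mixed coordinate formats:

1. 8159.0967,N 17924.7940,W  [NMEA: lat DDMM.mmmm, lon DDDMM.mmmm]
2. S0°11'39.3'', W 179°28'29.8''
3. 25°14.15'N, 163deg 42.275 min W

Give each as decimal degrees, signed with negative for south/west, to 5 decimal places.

1. 81.98495, -179.41323
2. -0.19425, -179.47494
3. 25.23583, -163.70458

Point 1:
  Lat: split at 2 digits → 81° and 59.0967′; 81 + 59.0967/60 = 81.984945
  N → positive
  Longitude: split at 3 digits → 179° and 24.794′; 179 + 24.794/60 = 179.413233
  hemisphere W, so the sign is −
Point 2:
  Lat: 0° + 11/60 + 39.3/3600 = 0 + 0.183333 + 0.010917 = 0.194250
  S → negative
  λ: 179° + 28/60 + 29.8/3600 = 179 + 0.466667 + 0.008278 = 179.474944
  W ⇒ negate
Point 3:
  Latitude: 25 + 14.15/60 = 25.235833
  N → positive
  Lon: 163 + 42.275/60 = 163.704583
  W ⇒ negate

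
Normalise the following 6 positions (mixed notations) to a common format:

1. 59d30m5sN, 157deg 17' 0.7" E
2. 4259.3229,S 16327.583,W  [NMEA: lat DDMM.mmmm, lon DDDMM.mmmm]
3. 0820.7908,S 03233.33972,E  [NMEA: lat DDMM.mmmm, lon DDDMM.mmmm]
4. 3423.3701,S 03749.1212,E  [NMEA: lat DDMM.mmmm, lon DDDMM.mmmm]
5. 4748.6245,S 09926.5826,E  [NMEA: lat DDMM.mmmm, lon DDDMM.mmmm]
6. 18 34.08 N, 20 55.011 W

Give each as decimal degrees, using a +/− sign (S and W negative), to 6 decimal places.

Point 1:
  φ: 59° + 30/60 + 5/3600 = 59 + 0.500000 + 0.001389 = 59.5013889
  N → positive
  λ: 157° + 17/60 + 0.7/3600 = 157 + 0.283333 + 0.000194 = 157.2835278
  E → positive
Point 2:
  φ: split at 2 digits → 42° and 59.3229′; 42 + 59.3229/60 = 42.9887150
  S → negative
  Longitude: degrees = first 3 digits = 163, minutes = 27.583; 163 + 27.583/60 = 163.4597167
  hemisphere W, so the sign is −
Point 3:
  φ: degrees = first 2 digits = 8, minutes = 20.7908; 8 + 20.7908/60 = 8.3465133
  S → negative
  Lon: degrees = first 3 digits = 32, minutes = 33.33972; 32 + 33.33972/60 = 32.5556620
  E → positive
Point 4:
  Lat: split at 2 digits → 34° and 23.3701′; 34 + 23.3701/60 = 34.3895017
  S → negative
  Longitude: split at 3 digits → 037° and 49.1212′; 37 + 49.1212/60 = 37.8186867
  E ⇒ keep positive
Point 5:
  Lat: split at 2 digits → 47° and 48.6245′; 47 + 48.6245/60 = 47.8104083
  hemisphere S, so the sign is −
  λ: split at 3 digits → 099° and 26.5826′; 99 + 26.5826/60 = 99.4430433
  E ⇒ keep positive
Point 6:
  φ: 34.08′ = 0.568000°; total 18.5680000
  N → positive
  Longitude: 20 + 55.011/60 = 20.9168500
  hemisphere W, so the sign is −

1. 59.501389, 157.283528
2. -42.988715, -163.459717
3. -8.346513, 32.555662
4. -34.389502, 37.818687
5. -47.810408, 99.443043
6. 18.568000, -20.916850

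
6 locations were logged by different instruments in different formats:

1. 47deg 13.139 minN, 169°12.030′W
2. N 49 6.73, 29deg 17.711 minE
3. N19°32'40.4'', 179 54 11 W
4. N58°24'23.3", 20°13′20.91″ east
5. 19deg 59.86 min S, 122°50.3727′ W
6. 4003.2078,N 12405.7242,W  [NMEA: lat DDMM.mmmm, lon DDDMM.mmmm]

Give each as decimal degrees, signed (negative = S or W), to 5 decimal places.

Point 1:
  Lat: 13.139′ = 0.218983°; total 47.218983
  N → positive
  Longitude: 169 + 12.03/60 = 169.200500
  W ⇒ negate
Point 2:
  Latitude: 6.73′ = 0.112167°; total 49.112167
  N → positive
  Longitude: 29 + 17.711/60 = 29.295183
  E → positive
Point 3:
  Latitude: 19° + 32/60 + 40.4/3600 = 19 + 0.533333 + 0.011222 = 19.544556
  N → positive
  λ: 179° + 54/60 + 11/3600 = 179 + 0.900000 + 0.003056 = 179.903056
  W → negative
Point 4:
  Lat: 58 + 24/60 + 23.3/3600 = 58.406472
  N ⇒ keep positive
  Longitude: 13′ + 20.91″ = 13.34850′; 20 + 13.34850/60 = 20.222475
  E ⇒ keep positive
Point 5:
  Latitude: 59.86′ = 0.997667°; total 19.997667
  S → negative
  λ: 122 + 50.3727/60 = 122.839545
  W → negative
Point 6:
  Lat: degrees = first 2 digits = 40, minutes = 3.2078; 40 + 3.2078/60 = 40.053463
  N ⇒ keep positive
  λ: split at 3 digits → 124° and 5.7242′; 124 + 5.7242/60 = 124.095403
  hemisphere W, so the sign is −

1. 47.21898, -169.20050
2. 49.11217, 29.29518
3. 19.54456, -179.90306
4. 58.40647, 20.22248
5. -19.99767, -122.83955
6. 40.05346, -124.09540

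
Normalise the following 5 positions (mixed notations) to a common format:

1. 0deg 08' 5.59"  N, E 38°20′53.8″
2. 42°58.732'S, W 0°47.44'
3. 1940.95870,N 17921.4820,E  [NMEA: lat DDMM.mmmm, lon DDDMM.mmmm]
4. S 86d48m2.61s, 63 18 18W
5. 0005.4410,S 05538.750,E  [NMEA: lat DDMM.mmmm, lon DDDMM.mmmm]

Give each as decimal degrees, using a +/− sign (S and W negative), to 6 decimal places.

Point 1:
  Latitude: 0° + 8/60 + 5.59/3600 = 0 + 0.133333 + 0.001553 = 0.1348861
  N → positive
  Lon: 20′ + 53.8″ = 20.89667′; 38 + 20.89667/60 = 38.3482778
  E → positive
Point 2:
  Latitude: 58.732′ = 0.978867°; total 42.9788667
  hemisphere S, so the sign is −
  Lon: 0 + 47.44/60 = 0.7906667
  W ⇒ negate
Point 3:
  Lat: split at 2 digits → 19° and 40.9587′; 19 + 40.9587/60 = 19.6826450
  N ⇒ keep positive
  Lon: degrees = first 3 digits = 179, minutes = 21.482; 179 + 21.482/60 = 179.3580333
  E → positive
Point 4:
  Lat: 86 + 48/60 + 2.61/3600 = 86.8007250
  S ⇒ negate
  Lon: 63° + 18/60 + 18/3600 = 63 + 0.300000 + 0.005000 = 63.3050000
  W ⇒ negate
Point 5:
  Lat: split at 2 digits → 00° and 5.441′; 0 + 5.441/60 = 0.0906833
  S ⇒ negate
  λ: split at 3 digits → 055° and 38.75′; 55 + 38.75/60 = 55.6458333
  E → positive

1. 0.134886, 38.348278
2. -42.978867, -0.790667
3. 19.682645, 179.358033
4. -86.800725, -63.305000
5. -0.090683, 55.645833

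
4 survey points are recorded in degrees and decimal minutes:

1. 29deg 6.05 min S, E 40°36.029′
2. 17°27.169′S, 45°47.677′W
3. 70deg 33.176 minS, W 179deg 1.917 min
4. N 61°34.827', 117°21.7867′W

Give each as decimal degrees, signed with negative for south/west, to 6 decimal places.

1. -29.100833, 40.600483
2. -17.452817, -45.794617
3. -70.552933, -179.031950
4. 61.580450, -117.363112

Point 1:
  Lat: 6.05′ = 0.100833°; total 29.1008333
  S → negative
  Longitude: 40 + 36.029/60 = 40.6004833
  E → positive
Point 2:
  Latitude: 27.169′ = 0.452817°; total 17.4528167
  S → negative
  Lon: 45 + 47.677/60 = 45.7946167
  W ⇒ negate
Point 3:
  Lat: 33.176′ = 0.552933°; total 70.5529333
  hemisphere S, so the sign is −
  Longitude: 179 + 1.917/60 = 179.0319500
  W ⇒ negate
Point 4:
  φ: 61 + 34.827/60 = 61.5804500
  N → positive
  λ: 117 + 21.7867/60 = 117.3631117
  W ⇒ negate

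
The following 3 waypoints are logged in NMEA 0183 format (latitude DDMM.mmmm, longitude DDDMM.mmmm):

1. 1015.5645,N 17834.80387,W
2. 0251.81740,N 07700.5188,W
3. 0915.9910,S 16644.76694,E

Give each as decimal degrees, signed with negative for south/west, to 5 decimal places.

1. 10.25941, -178.58006
2. 2.86362, -77.00865
3. -9.26652, 166.74612

Point 1:
  Lat: split at 2 digits → 10° and 15.5645′; 10 + 15.5645/60 = 10.259408
  N ⇒ keep positive
  Longitude: degrees = first 3 digits = 178, minutes = 34.80387; 178 + 34.80387/60 = 178.580065
  W → negative
Point 2:
  Lat: degrees = first 2 digits = 2, minutes = 51.8174; 2 + 51.8174/60 = 2.863623
  N ⇒ keep positive
  λ: degrees = first 3 digits = 77, minutes = 0.5188; 77 + 0.5188/60 = 77.008647
  W ⇒ negate
Point 3:
  φ: degrees = first 2 digits = 9, minutes = 15.991; 9 + 15.991/60 = 9.266517
  S ⇒ negate
  Longitude: split at 3 digits → 166° and 44.76694′; 166 + 44.76694/60 = 166.746116
  E → positive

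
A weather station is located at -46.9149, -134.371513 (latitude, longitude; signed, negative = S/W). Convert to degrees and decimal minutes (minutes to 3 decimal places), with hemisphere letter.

46° 54.894′ S, 134° 22.291′ W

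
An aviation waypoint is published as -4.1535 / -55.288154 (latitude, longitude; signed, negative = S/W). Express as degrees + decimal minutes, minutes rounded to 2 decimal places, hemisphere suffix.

4° 9.21′ S, 55° 17.29′ W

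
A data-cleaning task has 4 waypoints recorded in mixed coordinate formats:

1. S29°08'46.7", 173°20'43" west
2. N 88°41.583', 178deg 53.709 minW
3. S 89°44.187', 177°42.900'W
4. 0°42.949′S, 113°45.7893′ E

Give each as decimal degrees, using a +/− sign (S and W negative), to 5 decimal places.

Point 1:
  Lat: 29 + 8/60 + 46.7/3600 = 29.146306
  hemisphere S, so the sign is −
  Longitude: 20′ + 43″ = 20.71667′; 173 + 20.71667/60 = 173.345278
  hemisphere W, so the sign is −
Point 2:
  Lat: 41.583′ = 0.693050°; total 88.693050
  N → positive
  Lon: 178 + 53.709/60 = 178.895150
  W → negative
Point 3:
  Latitude: 89 + 44.187/60 = 89.736450
  hemisphere S, so the sign is −
  Longitude: 177 + 42.9/60 = 177.715000
  W ⇒ negate
Point 4:
  φ: 42.949′ = 0.715817°; total 0.715817
  hemisphere S, so the sign is −
  λ: 45.7893′ = 0.763155°; total 113.763155
  E ⇒ keep positive

1. -29.14631, -173.34528
2. 88.69305, -178.89515
3. -89.73645, -177.71500
4. -0.71582, 113.76316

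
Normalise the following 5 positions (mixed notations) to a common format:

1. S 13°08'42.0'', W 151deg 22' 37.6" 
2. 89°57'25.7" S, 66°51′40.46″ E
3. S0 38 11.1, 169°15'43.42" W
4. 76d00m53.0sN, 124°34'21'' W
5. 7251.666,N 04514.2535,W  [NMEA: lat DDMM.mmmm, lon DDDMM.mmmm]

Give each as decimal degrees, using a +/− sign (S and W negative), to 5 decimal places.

Point 1:
  Latitude: 8′ + 42″ = 8.70000′; 13 + 8.70000/60 = 13.145000
  S ⇒ negate
  Lon: 151 + 22/60 + 37.6/3600 = 151.377111
  W ⇒ negate
Point 2:
  φ: 89° + 57/60 + 25.7/3600 = 89 + 0.950000 + 0.007139 = 89.957139
  hemisphere S, so the sign is −
  Longitude: 66 + 51/60 + 40.46/3600 = 66.861239
  E ⇒ keep positive
Point 3:
  Latitude: 0 + 38/60 + 11.1/3600 = 0.636417
  S → negative
  Lon: 169° + 15/60 + 43.42/3600 = 169 + 0.250000 + 0.012061 = 169.262061
  hemisphere W, so the sign is −
Point 4:
  φ: 76 + 0/60 + 53/3600 = 76.014722
  N → positive
  Lon: 34′ + 21″ = 34.35000′; 124 + 34.35000/60 = 124.572500
  W → negative
Point 5:
  Lat: degrees = first 2 digits = 72, minutes = 51.666; 72 + 51.666/60 = 72.861100
  N → positive
  Longitude: split at 3 digits → 045° and 14.2535′; 45 + 14.2535/60 = 45.237558
  W ⇒ negate

1. -13.14500, -151.37711
2. -89.95714, 66.86124
3. -0.63642, -169.26206
4. 76.01472, -124.57250
5. 72.86110, -45.23756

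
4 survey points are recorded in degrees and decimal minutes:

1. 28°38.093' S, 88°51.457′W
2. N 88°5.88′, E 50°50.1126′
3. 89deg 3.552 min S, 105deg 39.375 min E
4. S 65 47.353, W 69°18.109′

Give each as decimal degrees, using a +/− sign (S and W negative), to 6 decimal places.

Point 1:
  Latitude: 38.093′ = 0.634883°; total 28.6348833
  S → negative
  λ: 88 + 51.457/60 = 88.8576167
  W ⇒ negate
Point 2:
  Lat: 88 + 5.88/60 = 88.0980000
  N ⇒ keep positive
  Longitude: 50 + 50.1126/60 = 50.8352100
  E ⇒ keep positive
Point 3:
  φ: 89 + 3.552/60 = 89.0592000
  S → negative
  Lon: 105 + 39.375/60 = 105.6562500
  E ⇒ keep positive
Point 4:
  Latitude: 65 + 47.353/60 = 65.7892167
  S ⇒ negate
  Lon: 18.109′ = 0.301817°; total 69.3018167
  W → negative

1. -28.634883, -88.857617
2. 88.098000, 50.835210
3. -89.059200, 105.656250
4. -65.789217, -69.301817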